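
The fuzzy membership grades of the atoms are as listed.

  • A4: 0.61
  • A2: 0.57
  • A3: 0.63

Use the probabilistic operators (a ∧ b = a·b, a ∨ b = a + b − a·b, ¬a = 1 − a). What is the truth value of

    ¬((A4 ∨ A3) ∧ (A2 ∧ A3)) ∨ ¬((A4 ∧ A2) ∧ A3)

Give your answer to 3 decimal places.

0.933

A4 ∨ A3 = a + b − a·b on (0.6100, 0.6300) = 0.8557
A2 ∧ A3 = a·b on (0.5700, 0.6300) = 0.3591
(A4 ∨ A3) ∧ (A2 ∧ A3) = a·b on (0.8557, 0.3591) = 0.3073
¬((A4 ∨ A3) ∧ (A2 ∧ A3)) = 1 − 0.3073 = 0.6927
A4 ∧ A2 = a·b on (0.6100, 0.5700) = 0.3477
(A4 ∧ A2) ∧ A3 = a·b on (0.3477, 0.6300) = 0.2191
¬((A4 ∧ A2) ∧ A3) = 1 − 0.2191 = 0.7809
¬((A4 ∨ A3) ∧ (A2 ∧ A3)) ∨ ¬((A4 ∧ A2) ∧ A3) = a + b − a·b on (0.6927, 0.7809) = 0.9327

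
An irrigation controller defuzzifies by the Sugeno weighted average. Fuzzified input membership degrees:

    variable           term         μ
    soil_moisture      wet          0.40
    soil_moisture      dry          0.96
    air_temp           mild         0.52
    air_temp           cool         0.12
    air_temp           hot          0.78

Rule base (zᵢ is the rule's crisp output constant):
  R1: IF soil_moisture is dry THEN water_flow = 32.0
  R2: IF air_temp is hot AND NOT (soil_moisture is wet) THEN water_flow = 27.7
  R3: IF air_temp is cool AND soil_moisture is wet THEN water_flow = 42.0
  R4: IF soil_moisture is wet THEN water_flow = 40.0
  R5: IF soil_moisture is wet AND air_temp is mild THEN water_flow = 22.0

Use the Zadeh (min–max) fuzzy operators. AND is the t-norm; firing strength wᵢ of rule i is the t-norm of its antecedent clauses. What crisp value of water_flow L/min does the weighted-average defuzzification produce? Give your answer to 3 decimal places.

R1 (z=32.0): dry=0.96 → w = 0.96
R2 (z=27.7): hot=0.78, ¬wet=1−0.40=0.60; AND[min(a, b)] → w = 0.60
R3 (z=42.0): cool=0.12, wet=0.40; AND[min(a, b)] → w = 0.12
R4 (z=40.0): wet=0.40 → w = 0.40
R5 (z=22.0): wet=0.40, mild=0.52; AND[min(a, b)] → w = 0.40
Weighted average = (0.96·32.0 + 0.60·27.7 + 0.12·42.0 + 0.40·40.0 + 0.40·22.0) / (0.96 + 0.60 + 0.12 + 0.40 + 0.40)
  = 77.1800 / 2.4800 = 31.121

31.121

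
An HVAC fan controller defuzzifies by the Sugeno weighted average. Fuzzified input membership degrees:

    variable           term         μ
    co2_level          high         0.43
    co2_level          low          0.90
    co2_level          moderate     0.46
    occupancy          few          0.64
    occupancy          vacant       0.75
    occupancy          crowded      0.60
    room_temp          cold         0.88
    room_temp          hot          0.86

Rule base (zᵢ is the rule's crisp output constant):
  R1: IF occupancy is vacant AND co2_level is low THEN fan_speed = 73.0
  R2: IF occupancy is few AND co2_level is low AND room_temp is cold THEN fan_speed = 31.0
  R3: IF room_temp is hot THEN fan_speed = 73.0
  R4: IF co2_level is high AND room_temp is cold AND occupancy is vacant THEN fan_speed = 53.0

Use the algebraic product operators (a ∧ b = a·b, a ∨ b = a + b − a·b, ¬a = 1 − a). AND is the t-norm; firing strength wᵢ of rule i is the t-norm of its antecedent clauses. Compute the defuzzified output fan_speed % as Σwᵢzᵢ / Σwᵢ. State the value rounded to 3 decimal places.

61.406

R1 (z=73.0): vacant=0.75, low=0.90; AND[a·b] → w = 0.6750
R2 (z=31.0): few=0.64, low=0.90, cold=0.88; AND[a·b] → w = 0.5069
R3 (z=73.0): hot=0.86 → w = 0.8600
R4 (z=53.0): high=0.43, cold=0.88, vacant=0.75; AND[a·b] → w = 0.2838
Weighted average = (0.6750·73.0 + 0.5069·31.0 + 0.8600·73.0 + 0.2838·53.0) / (0.6750 + 0.5069 + 0.8600 + 0.2838)
  = 142.8097 / 2.3257 = 61.406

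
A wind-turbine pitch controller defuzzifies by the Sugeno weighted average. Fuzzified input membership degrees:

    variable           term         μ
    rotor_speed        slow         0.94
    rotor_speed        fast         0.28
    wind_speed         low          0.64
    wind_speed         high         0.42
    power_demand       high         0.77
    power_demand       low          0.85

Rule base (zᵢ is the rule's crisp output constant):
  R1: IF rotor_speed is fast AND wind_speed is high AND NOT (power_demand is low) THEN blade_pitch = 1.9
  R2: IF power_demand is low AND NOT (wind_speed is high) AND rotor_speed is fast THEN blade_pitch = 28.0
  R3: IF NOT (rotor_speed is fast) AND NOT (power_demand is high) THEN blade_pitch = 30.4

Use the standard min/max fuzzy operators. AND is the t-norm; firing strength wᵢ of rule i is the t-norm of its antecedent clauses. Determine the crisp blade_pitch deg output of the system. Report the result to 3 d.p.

R1 (z=1.9): fast=0.28, high=0.42, ¬low=1−0.85=0.15; AND[min(a, b)] → w = 0.15
R2 (z=28.0): low=0.85, ¬high=1−0.42=0.58, fast=0.28; AND[min(a, b)] → w = 0.28
R3 (z=30.4): ¬fast=1−0.28=0.72, ¬high=1−0.77=0.23; AND[min(a, b)] → w = 0.23
Weighted average = (0.15·1.9 + 0.28·28.0 + 0.23·30.4) / (0.15 + 0.28 + 0.23)
  = 15.1170 / 0.6600 = 22.905

22.905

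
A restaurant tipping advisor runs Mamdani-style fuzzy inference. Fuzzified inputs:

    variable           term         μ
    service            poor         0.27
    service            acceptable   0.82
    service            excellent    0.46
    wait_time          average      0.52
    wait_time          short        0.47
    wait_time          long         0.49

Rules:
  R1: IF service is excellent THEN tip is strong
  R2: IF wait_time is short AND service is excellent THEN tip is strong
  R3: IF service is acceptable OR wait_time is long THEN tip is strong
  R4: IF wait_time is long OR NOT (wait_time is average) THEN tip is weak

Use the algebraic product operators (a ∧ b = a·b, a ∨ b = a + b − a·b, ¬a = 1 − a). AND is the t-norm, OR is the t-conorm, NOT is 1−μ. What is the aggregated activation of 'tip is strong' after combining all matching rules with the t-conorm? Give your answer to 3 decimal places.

R1: excellent=0.46 → w = 0.4600
R2: short=0.47, excellent=0.46; AND[a·b] → w = 0.2162
R3: acceptable=0.82, long=0.49; OR[a + b − a·b] → w = 0.9082
R4: long=0.49, ¬average=1−0.52=0.48; OR[a + b − a·b] → w = 0.7348
Rules with consequent 'strong': {R1, R2, R3} → strengths 0.4600, 0.2162, 0.9082
Aggregate via t-conorm [a + b − a·b]: 0.9611

0.961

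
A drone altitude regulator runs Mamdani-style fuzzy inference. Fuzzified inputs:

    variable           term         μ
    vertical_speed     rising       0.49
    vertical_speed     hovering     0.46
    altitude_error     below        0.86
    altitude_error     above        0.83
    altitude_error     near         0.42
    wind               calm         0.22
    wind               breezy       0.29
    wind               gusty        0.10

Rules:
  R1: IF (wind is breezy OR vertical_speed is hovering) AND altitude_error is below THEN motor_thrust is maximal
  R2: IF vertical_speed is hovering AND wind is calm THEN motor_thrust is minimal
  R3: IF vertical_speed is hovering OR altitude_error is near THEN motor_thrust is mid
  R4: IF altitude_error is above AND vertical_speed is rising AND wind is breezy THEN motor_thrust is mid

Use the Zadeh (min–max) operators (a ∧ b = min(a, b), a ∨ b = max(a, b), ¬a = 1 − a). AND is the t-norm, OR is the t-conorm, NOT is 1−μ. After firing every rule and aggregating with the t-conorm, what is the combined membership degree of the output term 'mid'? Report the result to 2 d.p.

0.46

R1: (breezy=0.29 OR hovering=0.46) = 0.46; AND[min(a, b)] with below=0.86 → w = 0.46
R2: hovering=0.46, calm=0.22; AND[min(a, b)] → w = 0.22
R3: hovering=0.46, near=0.42; OR[max(a, b)] → w = 0.46
R4: above=0.83, rising=0.49, breezy=0.29; AND[min(a, b)] → w = 0.29
Rules with consequent 'mid': {R3, R4} → strengths 0.46, 0.29
Aggregate via t-conorm [max(a, b)]: 0.46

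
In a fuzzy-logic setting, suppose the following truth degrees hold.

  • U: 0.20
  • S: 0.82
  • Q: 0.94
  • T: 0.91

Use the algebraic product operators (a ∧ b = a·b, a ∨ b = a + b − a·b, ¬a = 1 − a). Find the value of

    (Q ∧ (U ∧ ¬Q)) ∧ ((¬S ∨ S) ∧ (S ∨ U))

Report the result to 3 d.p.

¬Q = 1 − 0.9400 = 0.0600
U ∧ ¬Q = a·b on (0.2000, 0.0600) = 0.0120
Q ∧ (U ∧ ¬Q) = a·b on (0.9400, 0.0120) = 0.0113
¬S = 1 − 0.8200 = 0.1800
¬S ∨ S = a + b − a·b on (0.1800, 0.8200) = 0.8524
S ∨ U = a + b − a·b on (0.8200, 0.2000) = 0.8560
(¬S ∨ S) ∧ (S ∨ U) = a·b on (0.8524, 0.8560) = 0.7297
(Q ∧ (U ∧ ¬Q)) ∧ ((¬S ∨ S) ∧ (S ∨ U)) = a·b on (0.0113, 0.7297) = 0.0082

0.008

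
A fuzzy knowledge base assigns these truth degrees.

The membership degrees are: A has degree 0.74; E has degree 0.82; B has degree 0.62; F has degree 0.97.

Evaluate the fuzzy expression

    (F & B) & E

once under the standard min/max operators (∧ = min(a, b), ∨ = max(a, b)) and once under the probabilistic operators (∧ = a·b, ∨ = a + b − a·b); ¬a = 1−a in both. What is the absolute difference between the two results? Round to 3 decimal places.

0.127

Under standard min/max:
  F & B = min(a, b) on (0.97, 0.62) = 0.62
  (F & B) & E = min(a, b) on (0.62, 0.82) = 0.62
  → value = 0.6200
Under probabilistic:
  F & B = a·b on (0.9700, 0.6200) = 0.6014
  (F & B) & E = a·b on (0.6014, 0.8200) = 0.4931
  → value = 0.4931
|0.6200 − 0.4931| = 0.127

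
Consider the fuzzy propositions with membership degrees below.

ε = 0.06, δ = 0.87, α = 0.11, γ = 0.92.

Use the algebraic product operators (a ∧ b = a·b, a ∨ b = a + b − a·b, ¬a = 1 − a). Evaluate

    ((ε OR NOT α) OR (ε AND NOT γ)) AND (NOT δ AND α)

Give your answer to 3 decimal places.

0.013

NOT α = 1 − 0.1100 = 0.8900
ε OR NOT α = a + b − a·b on (0.0600, 0.8900) = 0.8966
NOT γ = 1 − 0.9200 = 0.0800
ε AND NOT γ = a·b on (0.0600, 0.0800) = 0.0048
(ε OR NOT α) OR (ε AND NOT γ) = a + b − a·b on (0.8966, 0.0048) = 0.8971
NOT δ = 1 − 0.8700 = 0.1300
NOT δ AND α = a·b on (0.1300, 0.1100) = 0.0143
((ε OR NOT α) OR (ε AND NOT γ)) AND (NOT δ AND α) = a·b on (0.8971, 0.0143) = 0.0128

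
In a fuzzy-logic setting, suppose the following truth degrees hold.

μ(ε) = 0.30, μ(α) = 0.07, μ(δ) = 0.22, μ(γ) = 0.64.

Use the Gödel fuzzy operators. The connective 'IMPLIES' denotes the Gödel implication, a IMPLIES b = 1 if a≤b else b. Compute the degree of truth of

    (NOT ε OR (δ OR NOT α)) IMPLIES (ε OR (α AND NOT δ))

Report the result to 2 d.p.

0.30

NOT ε = 1 − 0.30 = 0.70
NOT α = 1 − 0.07 = 0.93
δ OR NOT α = max(a, b) on (0.22, 0.93) = 0.93
NOT ε OR (δ OR NOT α) = max(a, b) on (0.70, 0.93) = 0.93
NOT δ = 1 − 0.22 = 0.78
α AND NOT δ = min(a, b) on (0.07, 0.78) = 0.07
ε OR (α AND NOT δ) = max(a, b) on (0.30, 0.07) = 0.30
(NOT ε OR (δ OR NOT α)) IMPLIES (ε OR (α AND NOT δ))  [Gödel: 1 if a≤b else b] with a=0.93, b=0.30 → 0.30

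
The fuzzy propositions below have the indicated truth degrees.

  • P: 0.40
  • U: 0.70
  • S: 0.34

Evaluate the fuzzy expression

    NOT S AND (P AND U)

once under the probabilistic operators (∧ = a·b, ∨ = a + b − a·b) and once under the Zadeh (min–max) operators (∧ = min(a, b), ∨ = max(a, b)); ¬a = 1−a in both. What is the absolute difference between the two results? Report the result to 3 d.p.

Under probabilistic:
  NOT S = 1 − 0.3400 = 0.6600
  P AND U = a·b on (0.4000, 0.7000) = 0.2800
  NOT S AND (P AND U) = a·b on (0.6600, 0.2800) = 0.1848
  → value = 0.1848
Under Zadeh (min–max):
  NOT S = 1 − 0.34 = 0.66
  P AND U = min(a, b) on (0.40, 0.70) = 0.40
  NOT S AND (P AND U) = min(a, b) on (0.66, 0.40) = 0.40
  → value = 0.4000
|0.1848 − 0.4000| = 0.215

0.215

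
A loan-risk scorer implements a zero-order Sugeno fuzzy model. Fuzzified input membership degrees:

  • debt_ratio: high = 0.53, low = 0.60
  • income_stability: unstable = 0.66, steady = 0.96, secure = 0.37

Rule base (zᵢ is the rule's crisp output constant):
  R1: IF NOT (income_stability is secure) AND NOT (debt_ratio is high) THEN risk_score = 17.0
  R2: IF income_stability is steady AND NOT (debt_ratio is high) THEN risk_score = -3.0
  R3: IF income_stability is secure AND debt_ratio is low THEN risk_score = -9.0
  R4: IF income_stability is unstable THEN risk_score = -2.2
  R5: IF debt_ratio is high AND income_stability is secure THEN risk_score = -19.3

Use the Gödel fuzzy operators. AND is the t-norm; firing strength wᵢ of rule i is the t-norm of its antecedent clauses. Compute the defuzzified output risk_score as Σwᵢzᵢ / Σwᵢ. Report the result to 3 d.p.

R1 (z=17.0): ¬secure=1−0.37=0.63, ¬high=1−0.53=0.47; AND[min(a, b)] → w = 0.47
R2 (z=-3.0): steady=0.96, ¬high=1−0.53=0.47; AND[min(a, b)] → w = 0.47
R3 (z=-9.0): secure=0.37, low=0.60; AND[min(a, b)] → w = 0.37
R4 (z=-2.2): unstable=0.66 → w = 0.66
R5 (z=-19.3): high=0.53, secure=0.37; AND[min(a, b)] → w = 0.37
Weighted average = (0.47·17.0 + 0.47·-3.0 + 0.37·-9.0 + 0.66·-2.2 + 0.37·-19.3) / (0.47 + 0.47 + 0.37 + 0.66 + 0.37)
  = -5.3430 / 2.3400 = -2.283

-2.283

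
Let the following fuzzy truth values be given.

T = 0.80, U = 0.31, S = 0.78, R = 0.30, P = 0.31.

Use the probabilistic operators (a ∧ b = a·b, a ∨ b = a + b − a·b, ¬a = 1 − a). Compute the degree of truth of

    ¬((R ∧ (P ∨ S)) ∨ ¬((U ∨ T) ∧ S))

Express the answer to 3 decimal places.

P ∨ S = a + b − a·b on (0.3100, 0.7800) = 0.8482
R ∧ (P ∨ S) = a·b on (0.3000, 0.8482) = 0.2545
U ∨ T = a + b − a·b on (0.3100, 0.8000) = 0.8620
(U ∨ T) ∧ S = a·b on (0.8620, 0.7800) = 0.6724
¬((U ∨ T) ∧ S) = 1 − 0.6724 = 0.3276
(R ∧ (P ∨ S)) ∨ ¬((U ∨ T) ∧ S) = a + b − a·b on (0.2545, 0.3276) = 0.4987
¬((R ∧ (P ∨ S)) ∨ ¬((U ∨ T) ∧ S)) = 1 − 0.4987 = 0.5013

0.501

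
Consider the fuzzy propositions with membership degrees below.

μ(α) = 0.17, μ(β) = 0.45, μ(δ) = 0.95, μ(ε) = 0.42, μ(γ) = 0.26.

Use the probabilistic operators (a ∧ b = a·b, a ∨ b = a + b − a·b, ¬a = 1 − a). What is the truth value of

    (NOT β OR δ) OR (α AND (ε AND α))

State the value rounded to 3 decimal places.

NOT β = 1 − 0.4500 = 0.5500
NOT β OR δ = a + b − a·b on (0.5500, 0.9500) = 0.9775
ε AND α = a·b on (0.4200, 0.1700) = 0.0714
α AND (ε AND α) = a·b on (0.1700, 0.0714) = 0.0121
(NOT β OR δ) OR (α AND (ε AND α)) = a + b − a·b on (0.9775, 0.0121) = 0.9778

0.978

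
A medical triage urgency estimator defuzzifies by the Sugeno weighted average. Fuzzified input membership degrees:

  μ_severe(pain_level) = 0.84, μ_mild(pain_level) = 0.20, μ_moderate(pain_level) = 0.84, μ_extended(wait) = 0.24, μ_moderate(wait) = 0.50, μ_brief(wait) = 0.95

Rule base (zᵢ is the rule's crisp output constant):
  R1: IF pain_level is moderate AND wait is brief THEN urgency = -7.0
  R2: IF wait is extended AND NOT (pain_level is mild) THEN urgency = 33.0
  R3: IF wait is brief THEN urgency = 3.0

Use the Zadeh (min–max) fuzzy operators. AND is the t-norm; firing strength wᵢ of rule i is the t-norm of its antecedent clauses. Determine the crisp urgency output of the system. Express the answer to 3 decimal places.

2.409

R1 (z=-7.0): moderate=0.84, brief=0.95; AND[min(a, b)] → w = 0.84
R2 (z=33.0): extended=0.24, ¬mild=1−0.20=0.80; AND[min(a, b)] → w = 0.24
R3 (z=3.0): brief=0.95 → w = 0.95
Weighted average = (0.84·-7.0 + 0.24·33.0 + 0.95·3.0) / (0.84 + 0.24 + 0.95)
  = 4.8900 / 2.0300 = 2.409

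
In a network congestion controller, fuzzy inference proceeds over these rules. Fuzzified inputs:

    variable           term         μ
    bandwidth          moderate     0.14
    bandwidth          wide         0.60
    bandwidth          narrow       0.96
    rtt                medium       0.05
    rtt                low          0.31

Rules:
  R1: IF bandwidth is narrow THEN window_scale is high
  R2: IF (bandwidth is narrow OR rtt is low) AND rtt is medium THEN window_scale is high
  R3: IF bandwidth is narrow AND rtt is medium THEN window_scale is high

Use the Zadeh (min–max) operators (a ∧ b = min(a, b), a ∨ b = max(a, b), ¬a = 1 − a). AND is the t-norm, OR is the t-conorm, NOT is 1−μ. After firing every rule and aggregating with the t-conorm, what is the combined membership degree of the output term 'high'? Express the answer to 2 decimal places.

R1: narrow=0.96 → w = 0.96
R2: (narrow=0.96 OR low=0.31) = 0.96; AND[min(a, b)] with medium=0.05 → w = 0.05
R3: narrow=0.96, medium=0.05; AND[min(a, b)] → w = 0.05
Rules with consequent 'high': {R1, R2, R3} → strengths 0.96, 0.05, 0.05
Aggregate via t-conorm [max(a, b)]: 0.96

0.96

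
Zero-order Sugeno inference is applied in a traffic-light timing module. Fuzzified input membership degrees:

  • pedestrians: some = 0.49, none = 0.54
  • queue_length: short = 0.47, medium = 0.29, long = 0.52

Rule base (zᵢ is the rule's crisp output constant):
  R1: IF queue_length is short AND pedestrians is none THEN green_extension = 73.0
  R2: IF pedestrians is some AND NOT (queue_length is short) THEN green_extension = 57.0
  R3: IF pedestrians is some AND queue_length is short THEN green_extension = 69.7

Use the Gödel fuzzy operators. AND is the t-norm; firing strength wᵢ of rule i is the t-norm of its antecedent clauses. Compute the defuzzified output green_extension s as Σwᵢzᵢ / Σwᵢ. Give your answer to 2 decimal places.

R1 (z=73.0): short=0.47, none=0.54; AND[min(a, b)] → w = 0.47
R2 (z=57.0): some=0.49, ¬short=1−0.47=0.53; AND[min(a, b)] → w = 0.49
R3 (z=69.7): some=0.49, short=0.47; AND[min(a, b)] → w = 0.47
Weighted average = (0.47·73.0 + 0.49·57.0 + 0.47·69.7) / (0.47 + 0.49 + 0.47)
  = 94.9990 / 1.4300 = 66.43

66.43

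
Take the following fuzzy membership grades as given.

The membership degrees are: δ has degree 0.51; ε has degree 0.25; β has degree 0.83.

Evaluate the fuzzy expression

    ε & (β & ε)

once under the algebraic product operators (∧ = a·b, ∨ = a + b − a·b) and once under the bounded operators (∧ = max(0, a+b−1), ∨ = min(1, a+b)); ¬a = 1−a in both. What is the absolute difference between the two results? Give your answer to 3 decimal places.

0.052

Under algebraic product:
  β & ε = a·b on (0.8300, 0.2500) = 0.2075
  ε & (β & ε) = a·b on (0.2500, 0.2075) = 0.0519
  → value = 0.0519
Under bounded:
  β & ε = max(0, a+b−1) on (0.83, 0.25) = 0.08
  ε & (β & ε) = max(0, a+b−1) on (0.25, 0.08) = 0.00
  → value = 0.0000
|0.0519 − 0.0000| = 0.052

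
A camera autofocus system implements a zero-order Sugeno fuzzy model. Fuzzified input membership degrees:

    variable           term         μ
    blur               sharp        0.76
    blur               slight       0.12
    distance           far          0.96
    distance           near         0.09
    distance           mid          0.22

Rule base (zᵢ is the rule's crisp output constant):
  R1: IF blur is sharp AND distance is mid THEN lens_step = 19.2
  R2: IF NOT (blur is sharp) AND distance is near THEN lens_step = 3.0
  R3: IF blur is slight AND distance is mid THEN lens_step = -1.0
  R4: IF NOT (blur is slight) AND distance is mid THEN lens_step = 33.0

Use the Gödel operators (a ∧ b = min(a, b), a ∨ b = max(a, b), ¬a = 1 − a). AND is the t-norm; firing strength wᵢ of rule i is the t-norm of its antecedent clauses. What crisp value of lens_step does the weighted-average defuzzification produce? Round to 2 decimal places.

17.90

R1 (z=19.2): sharp=0.76, mid=0.22; AND[min(a, b)] → w = 0.22
R2 (z=3.0): ¬sharp=1−0.76=0.24, near=0.09; AND[min(a, b)] → w = 0.09
R3 (z=-1.0): slight=0.12, mid=0.22; AND[min(a, b)] → w = 0.12
R4 (z=33.0): ¬slight=1−0.12=0.88, mid=0.22; AND[min(a, b)] → w = 0.22
Weighted average = (0.22·19.2 + 0.09·3.0 + 0.12·-1.0 + 0.22·33.0) / (0.22 + 0.09 + 0.12 + 0.22)
  = 11.6340 / 0.6500 = 17.90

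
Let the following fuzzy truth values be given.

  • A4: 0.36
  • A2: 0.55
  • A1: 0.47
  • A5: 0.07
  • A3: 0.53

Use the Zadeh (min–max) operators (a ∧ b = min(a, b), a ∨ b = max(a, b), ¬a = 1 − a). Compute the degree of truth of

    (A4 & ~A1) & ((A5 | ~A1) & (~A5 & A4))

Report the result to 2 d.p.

0.36

~A1 = 1 − 0.47 = 0.53
A4 & ~A1 = min(a, b) on (0.36, 0.53) = 0.36
~A1 = 1 − 0.47 = 0.53
A5 | ~A1 = max(a, b) on (0.07, 0.53) = 0.53
~A5 = 1 − 0.07 = 0.93
~A5 & A4 = min(a, b) on (0.93, 0.36) = 0.36
(A5 | ~A1) & (~A5 & A4) = min(a, b) on (0.53, 0.36) = 0.36
(A4 & ~A1) & ((A5 | ~A1) & (~A5 & A4)) = min(a, b) on (0.36, 0.36) = 0.36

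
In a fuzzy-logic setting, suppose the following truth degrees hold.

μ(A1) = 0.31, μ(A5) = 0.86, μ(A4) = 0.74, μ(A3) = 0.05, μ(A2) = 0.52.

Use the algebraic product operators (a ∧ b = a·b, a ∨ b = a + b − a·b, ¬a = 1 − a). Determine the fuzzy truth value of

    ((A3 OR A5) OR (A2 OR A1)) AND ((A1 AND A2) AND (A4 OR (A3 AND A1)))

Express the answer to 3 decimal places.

A3 OR A5 = a + b − a·b on (0.0500, 0.8600) = 0.8670
A2 OR A1 = a + b − a·b on (0.5200, 0.3100) = 0.6688
(A3 OR A5) OR (A2 OR A1) = a + b − a·b on (0.8670, 0.6688) = 0.9560
A1 AND A2 = a·b on (0.3100, 0.5200) = 0.1612
A3 AND A1 = a·b on (0.0500, 0.3100) = 0.0155
A4 OR (A3 AND A1) = a + b − a·b on (0.7400, 0.0155) = 0.7440
(A1 AND A2) AND (A4 OR (A3 AND A1)) = a·b on (0.1612, 0.7440) = 0.1199
((A3 OR A5) OR (A2 OR A1)) AND ((A1 AND A2) AND (A4 OR (A3 AND A1))) = a·b on (0.9560, 0.1199) = 0.1147

0.115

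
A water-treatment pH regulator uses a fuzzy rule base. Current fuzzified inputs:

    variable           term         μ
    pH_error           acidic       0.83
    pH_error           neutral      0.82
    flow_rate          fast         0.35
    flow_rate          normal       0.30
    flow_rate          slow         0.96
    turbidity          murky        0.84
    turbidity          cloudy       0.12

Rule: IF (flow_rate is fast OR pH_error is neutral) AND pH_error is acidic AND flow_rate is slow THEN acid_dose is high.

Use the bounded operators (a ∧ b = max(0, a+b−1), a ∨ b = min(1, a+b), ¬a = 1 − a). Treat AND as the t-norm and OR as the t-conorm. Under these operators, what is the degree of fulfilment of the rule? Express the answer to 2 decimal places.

firing strength: (fast=0.35 OR neutral=0.82) = 1.00; AND[max(0, a+b−1)] with acidic=0.83, slow=0.96 → w = 0.79

0.79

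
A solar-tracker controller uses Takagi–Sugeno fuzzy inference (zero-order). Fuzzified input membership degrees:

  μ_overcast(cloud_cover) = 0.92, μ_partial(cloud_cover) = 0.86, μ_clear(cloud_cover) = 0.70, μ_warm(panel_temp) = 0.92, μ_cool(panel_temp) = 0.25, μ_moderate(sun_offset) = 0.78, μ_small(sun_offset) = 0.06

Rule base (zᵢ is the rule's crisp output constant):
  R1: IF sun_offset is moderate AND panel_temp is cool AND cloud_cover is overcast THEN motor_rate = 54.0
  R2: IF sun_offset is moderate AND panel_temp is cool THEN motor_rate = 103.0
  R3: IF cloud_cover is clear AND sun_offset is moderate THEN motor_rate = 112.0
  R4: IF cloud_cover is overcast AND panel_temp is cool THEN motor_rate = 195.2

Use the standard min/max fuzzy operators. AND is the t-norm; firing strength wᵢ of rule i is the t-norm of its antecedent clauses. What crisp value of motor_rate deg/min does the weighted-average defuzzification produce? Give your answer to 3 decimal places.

114.793

R1 (z=54.0): moderate=0.78, cool=0.25, overcast=0.92; AND[min(a, b)] → w = 0.25
R2 (z=103.0): moderate=0.78, cool=0.25; AND[min(a, b)] → w = 0.25
R3 (z=112.0): clear=0.70, moderate=0.78; AND[min(a, b)] → w = 0.70
R4 (z=195.2): overcast=0.92, cool=0.25; AND[min(a, b)] → w = 0.25
Weighted average = (0.25·54.0 + 0.25·103.0 + 0.70·112.0 + 0.25·195.2) / (0.25 + 0.25 + 0.70 + 0.25)
  = 166.4500 / 1.4500 = 114.793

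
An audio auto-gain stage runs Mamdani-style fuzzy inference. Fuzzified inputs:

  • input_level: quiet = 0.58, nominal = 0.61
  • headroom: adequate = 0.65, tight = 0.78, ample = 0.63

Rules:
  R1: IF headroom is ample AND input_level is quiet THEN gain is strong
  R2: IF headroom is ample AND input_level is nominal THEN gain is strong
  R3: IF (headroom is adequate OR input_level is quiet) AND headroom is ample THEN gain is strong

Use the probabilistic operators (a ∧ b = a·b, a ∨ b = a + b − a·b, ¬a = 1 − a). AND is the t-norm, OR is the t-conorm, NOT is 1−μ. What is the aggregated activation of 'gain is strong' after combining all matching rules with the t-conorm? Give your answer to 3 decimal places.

R1: ample=0.63, quiet=0.58; AND[a·b] → w = 0.3654
R2: ample=0.63, nominal=0.61; AND[a·b] → w = 0.3843
R3: (adequate=0.65 OR quiet=0.58) = 0.8530; AND[a·b] with ample=0.63 → w = 0.5374
Rules with consequent 'strong': {R1, R2, R3} → strengths 0.3654, 0.3843, 0.5374
Aggregate via t-conorm [a + b − a·b]: 0.8192

0.819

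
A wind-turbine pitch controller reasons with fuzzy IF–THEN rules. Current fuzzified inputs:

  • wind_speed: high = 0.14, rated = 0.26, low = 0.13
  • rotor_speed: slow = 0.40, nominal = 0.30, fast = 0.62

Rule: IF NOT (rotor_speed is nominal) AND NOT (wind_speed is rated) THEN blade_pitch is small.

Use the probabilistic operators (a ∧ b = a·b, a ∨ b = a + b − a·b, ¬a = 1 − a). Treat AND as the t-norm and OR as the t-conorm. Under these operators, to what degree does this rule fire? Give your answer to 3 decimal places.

0.518

firing strength: ¬nominal=1−0.30=0.70, ¬rated=1−0.26=0.74; AND[a·b] → w = 0.5180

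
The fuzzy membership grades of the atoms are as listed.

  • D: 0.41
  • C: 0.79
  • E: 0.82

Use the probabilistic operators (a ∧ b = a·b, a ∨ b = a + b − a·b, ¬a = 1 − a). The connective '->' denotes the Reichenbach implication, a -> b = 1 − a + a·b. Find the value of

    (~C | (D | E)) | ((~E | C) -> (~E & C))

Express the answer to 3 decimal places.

~C = 1 − 0.7900 = 0.2100
D | E = a + b − a·b on (0.4100, 0.8200) = 0.8938
~C | (D | E) = a + b − a·b on (0.2100, 0.8938) = 0.9161
~E = 1 − 0.8200 = 0.1800
~E | C = a + b − a·b on (0.1800, 0.7900) = 0.8278
~E = 1 − 0.8200 = 0.1800
~E & C = a·b on (0.1800, 0.7900) = 0.1422
(~E | C) -> (~E & C)  [Reichenbach: 1 − a + a·b] with a=0.8278, b=0.1422 → 0.2899
(~C | (D | E)) | ((~E | C) -> (~E & C)) = a + b − a·b on (0.9161, 0.2899) = 0.9404

0.940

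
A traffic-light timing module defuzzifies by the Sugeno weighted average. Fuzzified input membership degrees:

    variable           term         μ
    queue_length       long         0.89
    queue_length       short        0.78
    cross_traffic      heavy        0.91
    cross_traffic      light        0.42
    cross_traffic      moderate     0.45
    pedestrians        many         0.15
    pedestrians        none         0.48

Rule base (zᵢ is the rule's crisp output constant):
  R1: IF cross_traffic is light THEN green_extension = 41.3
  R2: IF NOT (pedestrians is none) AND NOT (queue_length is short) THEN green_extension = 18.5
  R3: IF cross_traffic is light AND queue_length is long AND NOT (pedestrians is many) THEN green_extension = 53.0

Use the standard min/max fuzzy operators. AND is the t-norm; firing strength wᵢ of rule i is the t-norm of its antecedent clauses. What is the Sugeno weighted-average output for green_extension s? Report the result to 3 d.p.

41.204

R1 (z=41.3): light=0.42 → w = 0.42
R2 (z=18.5): ¬none=1−0.48=0.52, ¬short=1−0.78=0.22; AND[min(a, b)] → w = 0.22
R3 (z=53.0): light=0.42, long=0.89, ¬many=1−0.15=0.85; AND[min(a, b)] → w = 0.42
Weighted average = (0.42·41.3 + 0.22·18.5 + 0.42·53.0) / (0.42 + 0.22 + 0.42)
  = 43.6760 / 1.0600 = 41.204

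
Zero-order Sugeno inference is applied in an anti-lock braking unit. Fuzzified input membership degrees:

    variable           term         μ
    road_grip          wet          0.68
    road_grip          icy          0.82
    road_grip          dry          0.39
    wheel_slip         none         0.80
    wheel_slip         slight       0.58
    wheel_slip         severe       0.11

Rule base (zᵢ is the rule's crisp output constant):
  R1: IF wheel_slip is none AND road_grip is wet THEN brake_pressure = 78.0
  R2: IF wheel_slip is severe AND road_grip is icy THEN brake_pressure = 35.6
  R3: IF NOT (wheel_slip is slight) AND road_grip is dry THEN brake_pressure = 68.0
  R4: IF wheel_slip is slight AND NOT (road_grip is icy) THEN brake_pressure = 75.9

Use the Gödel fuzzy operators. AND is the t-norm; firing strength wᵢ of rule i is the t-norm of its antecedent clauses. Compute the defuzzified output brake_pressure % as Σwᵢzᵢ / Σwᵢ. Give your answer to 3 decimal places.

71.425

R1 (z=78.0): none=0.80, wet=0.68; AND[min(a, b)] → w = 0.68
R2 (z=35.6): severe=0.11, icy=0.82; AND[min(a, b)] → w = 0.11
R3 (z=68.0): ¬slight=1−0.58=0.42, dry=0.39; AND[min(a, b)] → w = 0.39
R4 (z=75.9): slight=0.58, ¬icy=1−0.82=0.18; AND[min(a, b)] → w = 0.18
Weighted average = (0.68·78.0 + 0.11·35.6 + 0.39·68.0 + 0.18·75.9) / (0.68 + 0.11 + 0.39 + 0.18)
  = 97.1380 / 1.3600 = 71.425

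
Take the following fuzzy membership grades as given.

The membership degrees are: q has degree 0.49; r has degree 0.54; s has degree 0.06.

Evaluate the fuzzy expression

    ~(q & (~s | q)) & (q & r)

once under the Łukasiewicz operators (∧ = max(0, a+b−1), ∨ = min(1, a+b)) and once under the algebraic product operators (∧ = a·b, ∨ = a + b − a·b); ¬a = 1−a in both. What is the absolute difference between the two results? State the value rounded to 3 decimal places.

0.139

Under Łukasiewicz:
  ~s = 1 − 0.06 = 0.94
  ~s | q = min(1, a+b) on (0.94, 0.49) = 1.00
  q & (~s | q) = max(0, a+b−1) on (0.49, 1.00) = 0.49
  ~(q & (~s | q)) = 1 − 0.49 = 0.51
  q & r = max(0, a+b−1) on (0.49, 0.54) = 0.03
  ~(q & (~s | q)) & (q & r) = max(0, a+b−1) on (0.51, 0.03) = 0.00
  → value = 0.0000
Under algebraic product:
  ~s = 1 − 0.0600 = 0.9400
  ~s | q = a + b − a·b on (0.9400, 0.4900) = 0.9694
  q & (~s | q) = a·b on (0.4900, 0.9694) = 0.4750
  ~(q & (~s | q)) = 1 − 0.4750 = 0.5250
  q & r = a·b on (0.4900, 0.5400) = 0.2646
  ~(q & (~s | q)) & (q & r) = a·b on (0.5250, 0.2646) = 0.1389
  → value = 0.1389
|0.0000 − 0.1389| = 0.139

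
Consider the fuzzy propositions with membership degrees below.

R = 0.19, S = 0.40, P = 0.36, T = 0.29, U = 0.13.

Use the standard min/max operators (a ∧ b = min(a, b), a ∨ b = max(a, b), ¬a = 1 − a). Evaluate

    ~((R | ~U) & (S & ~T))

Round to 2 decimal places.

~U = 1 − 0.13 = 0.87
R | ~U = max(a, b) on (0.19, 0.87) = 0.87
~T = 1 − 0.29 = 0.71
S & ~T = min(a, b) on (0.40, 0.71) = 0.40
(R | ~U) & (S & ~T) = min(a, b) on (0.87, 0.40) = 0.40
~((R | ~U) & (S & ~T)) = 1 − 0.40 = 0.60

0.60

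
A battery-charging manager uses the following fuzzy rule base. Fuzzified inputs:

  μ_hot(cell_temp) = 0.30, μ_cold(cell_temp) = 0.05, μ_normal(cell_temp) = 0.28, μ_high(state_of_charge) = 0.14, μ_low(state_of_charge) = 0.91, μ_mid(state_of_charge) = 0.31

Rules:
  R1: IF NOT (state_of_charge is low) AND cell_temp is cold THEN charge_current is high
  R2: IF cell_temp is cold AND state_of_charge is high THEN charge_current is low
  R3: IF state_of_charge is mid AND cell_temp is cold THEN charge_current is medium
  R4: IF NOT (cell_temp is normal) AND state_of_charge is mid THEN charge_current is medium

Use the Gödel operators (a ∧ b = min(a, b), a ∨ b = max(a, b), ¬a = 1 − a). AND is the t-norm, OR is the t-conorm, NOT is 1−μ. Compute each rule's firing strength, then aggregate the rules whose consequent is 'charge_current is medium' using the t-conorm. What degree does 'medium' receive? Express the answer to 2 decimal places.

0.31

R1: ¬low=1−0.91=0.09, cold=0.05; AND[min(a, b)] → w = 0.05
R2: cold=0.05, high=0.14; AND[min(a, b)] → w = 0.05
R3: mid=0.31, cold=0.05; AND[min(a, b)] → w = 0.05
R4: ¬normal=1−0.28=0.72, mid=0.31; AND[min(a, b)] → w = 0.31
Rules with consequent 'medium': {R3, R4} → strengths 0.05, 0.31
Aggregate via t-conorm [max(a, b)]: 0.31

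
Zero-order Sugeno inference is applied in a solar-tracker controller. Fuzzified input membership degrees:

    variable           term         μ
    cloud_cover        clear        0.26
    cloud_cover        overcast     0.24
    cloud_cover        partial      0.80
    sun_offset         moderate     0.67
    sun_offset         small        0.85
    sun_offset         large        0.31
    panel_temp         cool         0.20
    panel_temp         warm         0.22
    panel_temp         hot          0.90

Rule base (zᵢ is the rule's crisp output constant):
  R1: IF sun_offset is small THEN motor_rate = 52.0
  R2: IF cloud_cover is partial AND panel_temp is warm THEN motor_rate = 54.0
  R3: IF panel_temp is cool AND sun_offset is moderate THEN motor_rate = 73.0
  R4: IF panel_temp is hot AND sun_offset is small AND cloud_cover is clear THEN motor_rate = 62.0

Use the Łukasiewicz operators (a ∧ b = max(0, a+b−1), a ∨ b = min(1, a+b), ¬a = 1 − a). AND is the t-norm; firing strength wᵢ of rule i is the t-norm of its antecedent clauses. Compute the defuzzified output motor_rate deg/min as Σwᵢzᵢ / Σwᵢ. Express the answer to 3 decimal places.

R1 (z=52.0): small=0.85 → w = 0.85
R2 (z=54.0): partial=0.80, warm=0.22; AND[max(0, a+b−1)] → w = 0.02
R3 (z=73.0): cool=0.20, moderate=0.67; AND[max(0, a+b−1)] → w = 0.00
R4 (z=62.0): hot=0.90, small=0.85, clear=0.26; AND[max(0, a+b−1)] → w = 0.01
Weighted average = (0.85·52.0 + 0.02·54.0 + 0.00·73.0 + 0.01·62.0) / (0.85 + 0.02 + 0.00 + 0.01)
  = 45.9000 / 0.8800 = 52.159

52.159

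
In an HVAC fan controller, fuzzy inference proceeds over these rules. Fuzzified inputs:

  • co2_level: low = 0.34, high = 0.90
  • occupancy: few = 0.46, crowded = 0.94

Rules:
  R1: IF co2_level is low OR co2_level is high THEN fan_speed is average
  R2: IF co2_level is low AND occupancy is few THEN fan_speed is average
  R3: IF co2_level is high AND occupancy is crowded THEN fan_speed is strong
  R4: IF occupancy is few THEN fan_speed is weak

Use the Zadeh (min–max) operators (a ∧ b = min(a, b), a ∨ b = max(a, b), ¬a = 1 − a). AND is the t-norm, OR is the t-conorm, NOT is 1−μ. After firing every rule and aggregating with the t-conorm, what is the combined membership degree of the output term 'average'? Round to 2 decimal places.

R1: low=0.34, high=0.90; OR[max(a, b)] → w = 0.90
R2: low=0.34, few=0.46; AND[min(a, b)] → w = 0.34
R3: high=0.90, crowded=0.94; AND[min(a, b)] → w = 0.90
R4: few=0.46 → w = 0.46
Rules with consequent 'average': {R1, R2} → strengths 0.90, 0.34
Aggregate via t-conorm [max(a, b)]: 0.90

0.90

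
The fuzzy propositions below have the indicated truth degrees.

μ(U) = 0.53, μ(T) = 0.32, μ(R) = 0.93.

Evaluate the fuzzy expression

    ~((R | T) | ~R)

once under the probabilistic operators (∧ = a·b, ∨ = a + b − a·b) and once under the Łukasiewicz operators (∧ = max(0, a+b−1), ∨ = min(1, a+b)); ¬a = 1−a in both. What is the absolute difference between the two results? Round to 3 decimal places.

0.044

Under probabilistic:
  R | T = a + b − a·b on (0.9300, 0.3200) = 0.9524
  ~R = 1 − 0.9300 = 0.0700
  (R | T) | ~R = a + b − a·b on (0.9524, 0.0700) = 0.9557
  ~((R | T) | ~R) = 1 − 0.9557 = 0.0443
  → value = 0.0443
Under Łukasiewicz:
  R | T = min(1, a+b) on (0.93, 0.32) = 1.00
  ~R = 1 − 0.93 = 0.07
  (R | T) | ~R = min(1, a+b) on (1.00, 0.07) = 1.00
  ~((R | T) | ~R) = 1 − 1.00 = 0.00
  → value = 0.0000
|0.0443 − 0.0000| = 0.044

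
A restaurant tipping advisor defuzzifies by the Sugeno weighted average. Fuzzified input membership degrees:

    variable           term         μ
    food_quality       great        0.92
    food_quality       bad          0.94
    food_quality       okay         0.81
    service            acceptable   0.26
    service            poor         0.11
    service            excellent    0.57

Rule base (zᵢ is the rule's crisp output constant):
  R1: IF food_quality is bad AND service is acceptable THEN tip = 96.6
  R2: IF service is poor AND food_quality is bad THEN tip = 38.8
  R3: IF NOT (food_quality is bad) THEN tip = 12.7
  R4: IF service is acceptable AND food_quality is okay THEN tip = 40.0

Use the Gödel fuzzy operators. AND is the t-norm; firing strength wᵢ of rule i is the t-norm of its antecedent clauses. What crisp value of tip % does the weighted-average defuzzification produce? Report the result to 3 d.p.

R1 (z=96.6): bad=0.94, acceptable=0.26; AND[min(a, b)] → w = 0.26
R2 (z=38.8): poor=0.11, bad=0.94; AND[min(a, b)] → w = 0.11
R3 (z=12.7): ¬bad=1−0.94=0.06 → w = 0.06
R4 (z=40.0): acceptable=0.26, okay=0.81; AND[min(a, b)] → w = 0.26
Weighted average = (0.26·96.6 + 0.11·38.8 + 0.06·12.7 + 0.26·40.0) / (0.26 + 0.11 + 0.06 + 0.26)
  = 40.5460 / 0.6900 = 58.762

58.762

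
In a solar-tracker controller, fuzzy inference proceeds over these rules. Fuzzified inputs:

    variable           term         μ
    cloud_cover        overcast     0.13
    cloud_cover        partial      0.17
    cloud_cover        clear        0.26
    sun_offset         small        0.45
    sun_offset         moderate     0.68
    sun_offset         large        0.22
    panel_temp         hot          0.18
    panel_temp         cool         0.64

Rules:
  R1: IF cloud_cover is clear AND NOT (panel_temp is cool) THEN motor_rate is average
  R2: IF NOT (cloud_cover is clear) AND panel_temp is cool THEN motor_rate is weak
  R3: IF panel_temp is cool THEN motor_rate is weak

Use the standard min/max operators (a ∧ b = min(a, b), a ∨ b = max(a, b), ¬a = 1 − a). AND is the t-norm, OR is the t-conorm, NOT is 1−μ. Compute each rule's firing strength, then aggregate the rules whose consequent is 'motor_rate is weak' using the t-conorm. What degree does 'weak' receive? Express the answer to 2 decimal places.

R1: clear=0.26, ¬cool=1−0.64=0.36; AND[min(a, b)] → w = 0.26
R2: ¬clear=1−0.26=0.74, cool=0.64; AND[min(a, b)] → w = 0.64
R3: cool=0.64 → w = 0.64
Rules with consequent 'weak': {R2, R3} → strengths 0.64, 0.64
Aggregate via t-conorm [max(a, b)]: 0.64

0.64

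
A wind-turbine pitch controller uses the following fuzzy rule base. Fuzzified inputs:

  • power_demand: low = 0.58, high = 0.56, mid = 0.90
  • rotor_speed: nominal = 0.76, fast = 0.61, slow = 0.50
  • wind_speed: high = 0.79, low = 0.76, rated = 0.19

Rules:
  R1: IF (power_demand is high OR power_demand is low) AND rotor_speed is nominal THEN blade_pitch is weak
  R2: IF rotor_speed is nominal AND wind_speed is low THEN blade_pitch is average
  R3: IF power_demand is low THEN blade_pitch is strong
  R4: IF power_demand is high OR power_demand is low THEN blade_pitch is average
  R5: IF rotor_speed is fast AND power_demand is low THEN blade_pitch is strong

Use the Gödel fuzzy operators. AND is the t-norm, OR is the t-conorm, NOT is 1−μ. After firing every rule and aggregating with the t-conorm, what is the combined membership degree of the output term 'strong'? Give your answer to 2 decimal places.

0.58

R1: (high=0.56 OR low=0.58) = 0.58; AND[min(a, b)] with nominal=0.76 → w = 0.58
R2: nominal=0.76, low=0.76; AND[min(a, b)] → w = 0.76
R3: low=0.58 → w = 0.58
R4: high=0.56, low=0.58; OR[max(a, b)] → w = 0.58
R5: fast=0.61, low=0.58; AND[min(a, b)] → w = 0.58
Rules with consequent 'strong': {R3, R5} → strengths 0.58, 0.58
Aggregate via t-conorm [max(a, b)]: 0.58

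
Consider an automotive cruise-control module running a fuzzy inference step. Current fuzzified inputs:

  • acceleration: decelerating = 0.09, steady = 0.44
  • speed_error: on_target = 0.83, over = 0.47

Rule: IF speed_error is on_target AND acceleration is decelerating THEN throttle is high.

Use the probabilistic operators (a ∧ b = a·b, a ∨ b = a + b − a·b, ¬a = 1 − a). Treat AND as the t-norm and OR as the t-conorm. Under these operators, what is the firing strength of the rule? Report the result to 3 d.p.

firing strength: on_target=0.83, decelerating=0.09; AND[a·b] → w = 0.0747

0.075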